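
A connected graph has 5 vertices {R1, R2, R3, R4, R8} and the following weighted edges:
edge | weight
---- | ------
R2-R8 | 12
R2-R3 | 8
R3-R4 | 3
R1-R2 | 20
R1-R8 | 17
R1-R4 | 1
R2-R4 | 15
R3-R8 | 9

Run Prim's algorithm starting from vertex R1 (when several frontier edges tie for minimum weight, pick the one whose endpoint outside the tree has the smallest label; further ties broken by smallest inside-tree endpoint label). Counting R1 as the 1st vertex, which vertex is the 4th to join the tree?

R2

Prim's algorithm from R1:
Step 1: cheapest edge leaving the tree is R1-R4 (1); add R4.
Step 2: cheapest edge leaving the tree is R3-R4 (3); add R3.
Step 3: cheapest edge leaving the tree is R2-R3 (8); add R2.
Step 4: cheapest edge leaving the tree is R3-R8 (9); add R8.
Vertex order: R1, R4, R3, R2, R8. The 4th vertex is R2.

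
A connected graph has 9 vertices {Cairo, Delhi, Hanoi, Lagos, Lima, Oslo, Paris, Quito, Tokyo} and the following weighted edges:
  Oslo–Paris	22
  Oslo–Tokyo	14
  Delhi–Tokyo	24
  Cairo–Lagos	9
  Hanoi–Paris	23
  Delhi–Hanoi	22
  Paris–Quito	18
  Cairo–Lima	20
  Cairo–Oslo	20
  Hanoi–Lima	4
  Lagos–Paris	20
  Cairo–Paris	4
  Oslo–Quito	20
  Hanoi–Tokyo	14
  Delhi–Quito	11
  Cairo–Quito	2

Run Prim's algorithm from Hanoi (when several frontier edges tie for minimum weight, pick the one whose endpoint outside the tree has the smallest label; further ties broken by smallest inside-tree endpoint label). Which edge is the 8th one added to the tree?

Delhi-Quito

Grow the tree from Hanoi using Prim:
Step 1: cheapest edge leaving the tree is Hanoi–Lima (4); add Lima.
Step 2: cheapest edge leaving the tree is Hanoi–Tokyo (14); add Tokyo.
Step 3: cheapest edge leaving the tree is Oslo–Tokyo (14); add Oslo.
Step 4: cheapest edge leaving the tree is Cairo–Lima (20); add Cairo.
Step 5: cheapest edge leaving the tree is Cairo–Quito (2); add Quito.
Step 6: cheapest edge leaving the tree is Cairo–Paris (4); add Paris.
Step 7: cheapest edge leaving the tree is Cairo–Lagos (9); add Lagos.
Step 8: cheapest edge leaving the tree is Delhi–Quito (11); add Delhi.
The 8th edge added is Delhi–Quito.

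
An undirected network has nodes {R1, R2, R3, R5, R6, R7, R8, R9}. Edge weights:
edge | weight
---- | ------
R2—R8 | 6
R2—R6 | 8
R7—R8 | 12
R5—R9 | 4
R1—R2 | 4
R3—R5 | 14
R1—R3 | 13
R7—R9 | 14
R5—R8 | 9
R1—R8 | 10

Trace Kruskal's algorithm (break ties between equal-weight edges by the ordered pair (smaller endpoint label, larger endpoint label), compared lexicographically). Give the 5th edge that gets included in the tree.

Sort edges by weight, then run Kruskal:
R1—R2 (4): add — endpoints in different components.
R5—R9 (4): add — endpoints in different components.
R2—R8 (6): add — endpoints in different components.
R2—R6 (8): add — endpoints in different components.
R5—R8 (9): add — endpoints in different components.
R1—R8 (10): skip — R8 and R1 already connected.
R7—R8 (12): add — endpoints in different components.
R1—R3 (13): add — endpoints in different components.
The 5th edge added is R5—R8.

R5-R8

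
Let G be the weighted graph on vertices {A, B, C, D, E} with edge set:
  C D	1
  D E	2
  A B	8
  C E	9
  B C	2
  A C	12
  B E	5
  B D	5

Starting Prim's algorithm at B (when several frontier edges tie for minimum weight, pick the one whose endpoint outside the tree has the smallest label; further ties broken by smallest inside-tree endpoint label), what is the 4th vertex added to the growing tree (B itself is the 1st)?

E

Grow the tree from B using Prim:
Step 1: cheapest edge leaving the tree is B C (2); add C.
Step 2: cheapest edge leaving the tree is C D (1); add D.
Step 3: cheapest edge leaving the tree is D E (2); add E.
Step 4: cheapest edge leaving the tree is A B (8); add A.
Vertex order: B, C, D, E, A. The 4th vertex is E.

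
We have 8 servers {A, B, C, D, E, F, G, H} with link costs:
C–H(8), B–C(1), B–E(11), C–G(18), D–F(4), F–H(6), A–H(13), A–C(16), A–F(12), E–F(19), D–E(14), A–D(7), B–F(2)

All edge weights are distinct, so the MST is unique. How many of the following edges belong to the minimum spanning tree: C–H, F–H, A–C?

Sort edges by weight, then run Kruskal:
B–C (1): add — endpoints in different components.
B–F (2): add — endpoints in different components.
D–F (4): add — endpoints in different components.
F–H (6): add — endpoints in different components.
A–D (7): add — endpoints in different components.
C–H (8): skip — C and H already connected.
B–E (11): add — endpoints in different components.
A–F (12): skip — A and F already connected.
A–H (13): skip — A and H already connected.
D–E (14): skip — D and E already connected.
A–C (16): skip — A and C already connected.
C–G (18): add — endpoints in different components.
MST edge set: {B–C, B–F, D–F, F–H, A–D, B–E, C–G}.
Of the listed edges, {F–H} are in the MST → 1.

1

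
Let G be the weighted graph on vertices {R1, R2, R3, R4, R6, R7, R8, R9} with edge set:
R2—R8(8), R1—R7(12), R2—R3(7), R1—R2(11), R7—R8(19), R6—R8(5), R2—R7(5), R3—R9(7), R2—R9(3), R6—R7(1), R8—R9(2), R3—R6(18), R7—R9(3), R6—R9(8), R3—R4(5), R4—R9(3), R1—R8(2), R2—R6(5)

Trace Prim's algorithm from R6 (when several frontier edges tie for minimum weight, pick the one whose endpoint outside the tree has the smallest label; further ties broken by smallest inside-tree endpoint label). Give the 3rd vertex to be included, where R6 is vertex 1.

R9

Prim, starting at R6.
Step 1: cheapest edge leaving the tree is R6—R7 (1); add R7.
Step 2: cheapest edge leaving the tree is R7—R9 (3); add R9.
Step 3: cheapest edge leaving the tree is R8—R9 (2); add R8.
Step 4: cheapest edge leaving the tree is R1—R8 (2); add R1.
Step 5: cheapest edge leaving the tree is R2—R9 (3); add R2.
Step 6: cheapest edge leaving the tree is R4—R9 (3); add R4.
Step 7: cheapest edge leaving the tree is R3—R4 (5); add R3.
Vertex order: R6, R7, R9, R8, R1, R2, R4, R3. The 3rd vertex is R9.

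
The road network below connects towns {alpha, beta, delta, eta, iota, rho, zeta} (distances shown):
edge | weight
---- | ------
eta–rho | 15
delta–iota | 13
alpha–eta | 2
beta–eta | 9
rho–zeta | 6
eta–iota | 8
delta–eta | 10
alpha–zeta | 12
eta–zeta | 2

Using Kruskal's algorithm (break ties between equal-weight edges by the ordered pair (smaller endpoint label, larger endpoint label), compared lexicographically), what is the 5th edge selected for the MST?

beta-eta

Kruskal's algorithm — process edges by increasing weight (ties by edge label):
alpha–eta (2): add. Components now {rho} {zeta} {delta} {iota} {alpha,eta} {beta}
eta–zeta (2): add. Components now {rho} {alpha,eta,zeta} {delta} {iota} {beta}
rho–zeta (6): add. Components now {alpha,eta,rho,zeta} {delta} {iota} {beta}
eta–iota (8): add. Components now {alpha,eta,iota,rho,zeta} {delta} {beta}
beta–eta (9): add. Components now {alpha,beta,eta,iota,rho,zeta} {delta}
delta–eta (10): add. Components now {alpha,beta,delta,eta,iota,rho,zeta}
The 5th edge added is beta–eta.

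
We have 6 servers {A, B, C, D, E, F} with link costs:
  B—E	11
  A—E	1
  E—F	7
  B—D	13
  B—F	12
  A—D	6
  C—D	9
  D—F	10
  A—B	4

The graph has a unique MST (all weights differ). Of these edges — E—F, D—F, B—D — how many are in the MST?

1

Kruskal's algorithm — process edges by increasing weight (ties by edge label):
A—E (1): add. Components now {A,E} {B} {C} {D} {F}
A—B (4): add. Components now {A,B,E} {C} {D} {F}
A—D (6): add. Components now {A,B,D,E} {C} {F}
E—F (7): add. Components now {A,B,D,E,F} {C}
C—D (9): add. Components now {A,B,C,D,E,F}
MST edge set: {A—E, A—B, A—D, E—F, C—D}.
Of the listed edges, {E—F} are in the MST → 1.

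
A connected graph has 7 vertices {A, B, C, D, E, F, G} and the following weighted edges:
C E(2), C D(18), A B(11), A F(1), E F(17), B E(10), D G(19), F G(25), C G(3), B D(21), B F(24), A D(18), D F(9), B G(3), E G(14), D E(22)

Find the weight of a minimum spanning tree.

Sort edges by weight, then run Kruskal:
A F (1): add — endpoints in different components.
C E (2): add — endpoints in different components.
B G (3): add — endpoints in different components.
C G (3): add — endpoints in different components.
D F (9): add — endpoints in different components.
B E (10): skip — B and E already connected.
A B (11): add — endpoints in different components.
MST edges: A F, C E, B G, C G, D F, A B; total weight 1+2+3+3+9+11 = 29.

29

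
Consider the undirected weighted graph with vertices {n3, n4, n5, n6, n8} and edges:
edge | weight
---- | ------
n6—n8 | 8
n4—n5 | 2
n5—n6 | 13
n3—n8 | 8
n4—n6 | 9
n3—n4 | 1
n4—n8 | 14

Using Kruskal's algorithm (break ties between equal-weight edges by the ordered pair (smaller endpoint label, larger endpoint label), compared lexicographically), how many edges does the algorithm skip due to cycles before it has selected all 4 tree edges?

Sort edges by weight, then run Kruskal:
n3—n4 (1): add — endpoints in different components.
n4—n5 (2): add — endpoints in different components.
n3—n8 (8): add — endpoints in different components.
n6—n8 (8): add — endpoints in different components.
Edges rejected before the tree was complete: 0.

0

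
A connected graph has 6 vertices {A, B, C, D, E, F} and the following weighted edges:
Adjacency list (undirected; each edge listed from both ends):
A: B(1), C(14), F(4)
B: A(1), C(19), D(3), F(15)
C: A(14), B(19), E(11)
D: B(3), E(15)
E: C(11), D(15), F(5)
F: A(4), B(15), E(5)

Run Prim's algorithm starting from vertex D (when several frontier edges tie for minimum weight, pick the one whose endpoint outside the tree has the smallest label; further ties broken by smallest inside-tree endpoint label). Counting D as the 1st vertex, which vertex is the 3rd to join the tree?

A

Prim's algorithm from D:
Step 1: cheapest edge leaving the tree is B—D (3); add B.
Step 2: cheapest edge leaving the tree is A—B (1); add A.
Step 3: cheapest edge leaving the tree is A—F (4); add F.
Step 4: cheapest edge leaving the tree is E—F (5); add E.
Step 5: cheapest edge leaving the tree is C—E (11); add C.
Vertex order: D, B, A, F, E, C. The 3rd vertex is A.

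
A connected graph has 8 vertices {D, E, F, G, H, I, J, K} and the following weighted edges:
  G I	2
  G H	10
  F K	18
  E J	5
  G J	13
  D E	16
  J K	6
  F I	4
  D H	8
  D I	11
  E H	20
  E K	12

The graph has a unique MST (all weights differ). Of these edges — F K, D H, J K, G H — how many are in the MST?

3

Kruskal's algorithm — process edges by increasing weight (ties by edge label):
G I (2): add — endpoints in different components.
F I (4): add — endpoints in different components.
E J (5): add — endpoints in different components.
J K (6): add — endpoints in different components.
D H (8): add — endpoints in different components.
G H (10): add — endpoints in different components.
D I (11): skip — D and I already connected.
E K (12): skip — E and K already connected.
G J (13): add — endpoints in different components.
MST edge set: {G I, F I, E J, J K, D H, G H, G J}.
Of the listed edges, {D H, J K, G H} are in the MST → 3.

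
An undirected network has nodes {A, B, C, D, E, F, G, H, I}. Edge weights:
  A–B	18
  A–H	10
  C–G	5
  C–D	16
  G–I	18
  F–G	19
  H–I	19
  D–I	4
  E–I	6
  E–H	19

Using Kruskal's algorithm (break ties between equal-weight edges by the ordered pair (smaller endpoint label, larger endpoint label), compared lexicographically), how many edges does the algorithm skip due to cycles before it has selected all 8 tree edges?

Kruskal: consider edges lightest-first.
D–I (4): add — endpoints in different components.
C–G (5): add — endpoints in different components.
E–I (6): add — endpoints in different components.
A–H (10): add — endpoints in different components.
C–D (16): add — endpoints in different components.
A–B (18): add — endpoints in different components.
G–I (18): skip — G and I already connected.
E–H (19): add — endpoints in different components.
F–G (19): add — endpoints in different components.
Edges rejected before the tree was complete: 1.

1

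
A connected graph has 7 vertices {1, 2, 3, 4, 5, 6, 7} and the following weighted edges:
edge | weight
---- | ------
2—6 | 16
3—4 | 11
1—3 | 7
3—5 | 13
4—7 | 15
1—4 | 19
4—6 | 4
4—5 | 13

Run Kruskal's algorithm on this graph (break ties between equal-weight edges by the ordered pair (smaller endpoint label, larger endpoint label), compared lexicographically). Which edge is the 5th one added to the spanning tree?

4-7

Kruskal: consider edges lightest-first.
4—6 (4): add. Components now {1} {2} {3} {4,6} {5} {7}
1—3 (7): add. Components now {1,3} {2} {4,6} {5} {7}
3—4 (11): add. Components now {1,3,4,6} {2} {5} {7}
3—5 (13): add. Components now {1,3,4,5,6} {2} {7}
4—5 (13): skip — 4 and 5 already connected.
4—7 (15): add. Components now {1,3,4,5,6,7} {2}
2—6 (16): add. Components now {1,2,3,4,5,6,7}
The 5th edge added is 4—7.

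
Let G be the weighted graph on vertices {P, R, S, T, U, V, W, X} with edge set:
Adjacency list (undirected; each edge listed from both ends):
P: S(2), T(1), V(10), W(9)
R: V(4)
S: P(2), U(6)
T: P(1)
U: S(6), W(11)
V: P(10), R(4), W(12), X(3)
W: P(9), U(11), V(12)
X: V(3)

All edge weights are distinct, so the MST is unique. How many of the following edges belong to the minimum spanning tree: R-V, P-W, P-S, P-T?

Kruskal: consider edges lightest-first.
P-T (1): add — endpoints in different components.
P-S (2): add — endpoints in different components.
V-X (3): add — endpoints in different components.
R-V (4): add — endpoints in different components.
S-U (6): add — endpoints in different components.
P-W (9): add — endpoints in different components.
P-V (10): add — endpoints in different components.
MST edge set: {P-T, P-S, V-X, R-V, S-U, P-W, P-V}.
Of the listed edges, {R-V, P-W, P-S, P-T} are in the MST → 4.

4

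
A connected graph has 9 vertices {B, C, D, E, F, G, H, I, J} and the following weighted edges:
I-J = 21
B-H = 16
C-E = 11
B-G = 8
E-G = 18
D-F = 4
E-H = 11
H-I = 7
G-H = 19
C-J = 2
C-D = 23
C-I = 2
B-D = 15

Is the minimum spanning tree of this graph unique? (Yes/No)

No

Sort edges by weight, then run Kruskal:
C-I (2): add — endpoints in different components.
C-J (2): add — endpoints in different components.
D-F (4): add — endpoints in different components.
H-I (7): add — endpoints in different components.
B-G (8): add — endpoints in different components.
C-E (11): add — endpoints in different components.
E-H (11): skip — E and H already connected.
B-D (15): add — endpoints in different components.
B-H (16): add — endpoints in different components.
Non-tree edge E-H has weight 11, equal to the heaviest edge on its tree cycle — swapping gives another MST of the same weight. Not unique.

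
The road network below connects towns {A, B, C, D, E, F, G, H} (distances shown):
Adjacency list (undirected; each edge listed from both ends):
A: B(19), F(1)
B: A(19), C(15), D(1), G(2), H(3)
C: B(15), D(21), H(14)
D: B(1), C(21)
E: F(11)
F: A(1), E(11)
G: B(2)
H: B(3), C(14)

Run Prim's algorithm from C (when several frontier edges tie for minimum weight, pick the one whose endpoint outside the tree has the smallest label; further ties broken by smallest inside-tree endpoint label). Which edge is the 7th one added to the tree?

Prim, starting at C.
Step 1: frontier [C—H 14, B—C 15, C—D 21] → take C—H (14); add H.
Step 2: frontier [B—C 15, C—D 21, B—H 3] → take B—H (3); add B.
Step 3: frontier [B—D 1, B—G 2, A—B 19, C—D 21] → take B—D (1); add D.
Step 4: frontier [B—G 2, A—B 19] → take B—G (2); add G.
Step 5: frontier [A—B 19] → take A—B (19); add A.
Step 6: frontier [A—F 1] → take A—F (1); add F.
Step 7: frontier [E—F 11] → take E—F (11); add E.
The 7th edge added is E—F.

E-F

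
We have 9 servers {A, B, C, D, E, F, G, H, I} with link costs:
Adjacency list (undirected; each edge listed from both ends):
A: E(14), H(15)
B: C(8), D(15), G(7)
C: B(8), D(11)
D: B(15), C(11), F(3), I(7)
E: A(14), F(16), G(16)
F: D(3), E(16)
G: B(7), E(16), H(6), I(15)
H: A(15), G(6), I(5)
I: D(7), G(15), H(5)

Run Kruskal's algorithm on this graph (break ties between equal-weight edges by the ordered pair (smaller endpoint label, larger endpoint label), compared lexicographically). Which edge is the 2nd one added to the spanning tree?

H-I

Sort edges by weight, then run Kruskal:
D F (3): add — endpoints in different components.
H I (5): add — endpoints in different components.
G H (6): add — endpoints in different components.
B G (7): add — endpoints in different components.
D I (7): add — endpoints in different components.
B C (8): add — endpoints in different components.
C D (11): skip — C and D already connected.
A E (14): add — endpoints in different components.
A H (15): add — endpoints in different components.
The 2nd edge added is H I.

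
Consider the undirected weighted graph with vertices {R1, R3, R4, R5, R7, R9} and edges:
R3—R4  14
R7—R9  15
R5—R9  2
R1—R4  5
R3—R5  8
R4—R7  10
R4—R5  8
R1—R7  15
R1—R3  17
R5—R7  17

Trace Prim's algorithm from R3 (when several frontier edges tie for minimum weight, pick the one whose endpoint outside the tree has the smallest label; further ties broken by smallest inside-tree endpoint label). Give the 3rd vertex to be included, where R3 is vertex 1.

R9

Prim, starting at R3.
Step 1: cheapest edge leaving the tree is R3—R5 (8); add R5.
Step 2: cheapest edge leaving the tree is R5—R9 (2); add R9.
Step 3: cheapest edge leaving the tree is R4—R5 (8); add R4.
Step 4: cheapest edge leaving the tree is R1—R4 (5); add R1.
Step 5: cheapest edge leaving the tree is R4—R7 (10); add R7.
Vertex order: R3, R5, R9, R4, R1, R7. The 3rd vertex is R9.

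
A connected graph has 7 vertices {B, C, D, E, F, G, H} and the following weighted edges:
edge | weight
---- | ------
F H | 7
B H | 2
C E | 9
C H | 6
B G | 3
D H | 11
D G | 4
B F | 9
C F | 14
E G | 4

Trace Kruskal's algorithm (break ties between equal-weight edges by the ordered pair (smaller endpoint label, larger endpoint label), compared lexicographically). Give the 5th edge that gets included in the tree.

C-H

Kruskal's algorithm — process edges by increasing weight (ties by edge label):
B H (2): add. Components now {B,H} {C} {D} {E} {F} {G}
B G (3): add. Components now {B,G,H} {C} {D} {E} {F}
D G (4): add. Components now {B,D,G,H} {C} {E} {F}
E G (4): add. Components now {B,D,E,G,H} {C} {F}
C H (6): add. Components now {B,C,D,E,G,H} {F}
F H (7): add. Components now {B,C,D,E,F,G,H}
The 5th edge added is C H.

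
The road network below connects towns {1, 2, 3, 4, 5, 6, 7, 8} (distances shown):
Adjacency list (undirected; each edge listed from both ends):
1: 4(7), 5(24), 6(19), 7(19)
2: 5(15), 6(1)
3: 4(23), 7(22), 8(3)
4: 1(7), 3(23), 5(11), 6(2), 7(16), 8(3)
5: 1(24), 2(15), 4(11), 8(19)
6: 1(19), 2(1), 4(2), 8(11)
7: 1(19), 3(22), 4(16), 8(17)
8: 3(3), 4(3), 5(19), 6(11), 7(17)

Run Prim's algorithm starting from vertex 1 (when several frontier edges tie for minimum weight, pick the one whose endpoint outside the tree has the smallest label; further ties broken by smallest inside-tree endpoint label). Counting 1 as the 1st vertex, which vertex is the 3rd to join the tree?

Prim, starting at 1.
Step 1: cheapest edge leaving the tree is 1–4 (7); add 4.
Step 2: cheapest edge leaving the tree is 4–6 (2); add 6.
Step 3: cheapest edge leaving the tree is 2–6 (1); add 2.
Step 4: cheapest edge leaving the tree is 4–8 (3); add 8.
Step 5: cheapest edge leaving the tree is 3–8 (3); add 3.
Step 6: cheapest edge leaving the tree is 4–5 (11); add 5.
Step 7: cheapest edge leaving the tree is 4–7 (16); add 7.
Vertex order: 1, 4, 6, 2, 8, 3, 5, 7. The 3rd vertex is 6.

6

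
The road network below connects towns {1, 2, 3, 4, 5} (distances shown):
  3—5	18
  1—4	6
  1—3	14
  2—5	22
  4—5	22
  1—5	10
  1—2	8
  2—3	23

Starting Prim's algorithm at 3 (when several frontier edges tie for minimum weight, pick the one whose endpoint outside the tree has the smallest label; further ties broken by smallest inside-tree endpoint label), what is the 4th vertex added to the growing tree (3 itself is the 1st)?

Grow the tree from 3 using Prim:
Step 1: frontier [1—3 14, 3—5 18, 2—3 23] → take 1—3 (14); add 1.
Step 2: frontier [1—4 6, 1—2 8, 1—5 10, 3—5 18, 2—3 23] → take 1—4 (6); add 4.
Step 3: frontier [1—2 8, 1—5 10, 3—5 18, 2—3 23, 4—5 22] → take 1—2 (8); add 2.
Step 4: frontier [1—5 10, 2—5 22, 3—5 18, 4—5 22] → take 1—5 (10); add 5.
Vertex order: 3, 1, 4, 2, 5. The 4th vertex is 2.

2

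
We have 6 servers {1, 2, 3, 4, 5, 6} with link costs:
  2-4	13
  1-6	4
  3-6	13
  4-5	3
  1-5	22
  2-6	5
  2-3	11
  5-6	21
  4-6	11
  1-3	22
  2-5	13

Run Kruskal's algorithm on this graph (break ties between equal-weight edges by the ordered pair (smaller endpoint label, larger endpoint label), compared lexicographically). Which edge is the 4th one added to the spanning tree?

2-3

Kruskal's algorithm — process edges by increasing weight (ties by edge label):
4-5 (3): add. Components now {1} {2} {3} {4,5} {6}
1-6 (4): add. Components now {1,6} {2} {3} {4,5}
2-6 (5): add. Components now {1,2,6} {3} {4,5}
2-3 (11): add. Components now {1,2,3,6} {4,5}
4-6 (11): add. Components now {1,2,3,4,5,6}
The 4th edge added is 2-3.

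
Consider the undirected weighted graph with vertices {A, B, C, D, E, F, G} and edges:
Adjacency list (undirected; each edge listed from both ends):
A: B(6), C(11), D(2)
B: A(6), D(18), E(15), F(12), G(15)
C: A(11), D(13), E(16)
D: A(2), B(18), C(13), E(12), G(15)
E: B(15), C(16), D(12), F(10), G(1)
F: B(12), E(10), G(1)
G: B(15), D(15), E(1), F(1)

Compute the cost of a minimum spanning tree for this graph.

33

Sort edges by weight, then run Kruskal:
E—G (1): add — endpoints in different components.
F—G (1): add — endpoints in different components.
A—D (2): add — endpoints in different components.
A—B (6): add — endpoints in different components.
E—F (10): skip — E and F already connected.
A—C (11): add — endpoints in different components.
B—F (12): add — endpoints in different components.
MST edges: E—G, F—G, A—D, A—B, A—C, B—F; total weight 1+1+2+6+11+12 = 33.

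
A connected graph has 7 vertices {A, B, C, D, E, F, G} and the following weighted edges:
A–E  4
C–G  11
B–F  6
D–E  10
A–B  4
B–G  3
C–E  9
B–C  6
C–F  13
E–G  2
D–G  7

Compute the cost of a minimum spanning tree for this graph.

Kruskal: consider edges lightest-first.
E–G (2): add — endpoints in different components.
B–G (3): add — endpoints in different components.
A–B (4): add — endpoints in different components.
A–E (4): skip — A and E already connected.
B–C (6): add — endpoints in different components.
B–F (6): add — endpoints in different components.
D–G (7): add — endpoints in different components.
MST edges: E–G, B–G, A–B, B–C, B–F, D–G; total weight 2+3+4+6+6+7 = 28.

28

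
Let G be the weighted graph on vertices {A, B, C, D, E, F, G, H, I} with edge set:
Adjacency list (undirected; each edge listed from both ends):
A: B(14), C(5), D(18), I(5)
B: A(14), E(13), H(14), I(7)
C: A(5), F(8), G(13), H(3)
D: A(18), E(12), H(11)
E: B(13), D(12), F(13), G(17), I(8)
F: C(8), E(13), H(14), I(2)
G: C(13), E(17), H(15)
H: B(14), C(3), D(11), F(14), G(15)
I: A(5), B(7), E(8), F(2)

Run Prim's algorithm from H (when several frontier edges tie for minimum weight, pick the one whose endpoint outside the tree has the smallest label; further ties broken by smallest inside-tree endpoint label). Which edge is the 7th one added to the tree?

Prim, starting at H.
Step 1: cheapest edge leaving the tree is C H (3); add C.
Step 2: cheapest edge leaving the tree is A C (5); add A.
Step 3: cheapest edge leaving the tree is A I (5); add I.
Step 4: cheapest edge leaving the tree is F I (2); add F.
Step 5: cheapest edge leaving the tree is B I (7); add B.
Step 6: cheapest edge leaving the tree is E I (8); add E.
Step 7: cheapest edge leaving the tree is D H (11); add D.
Step 8: cheapest edge leaving the tree is C G (13); add G.
The 7th edge added is D H.

D-H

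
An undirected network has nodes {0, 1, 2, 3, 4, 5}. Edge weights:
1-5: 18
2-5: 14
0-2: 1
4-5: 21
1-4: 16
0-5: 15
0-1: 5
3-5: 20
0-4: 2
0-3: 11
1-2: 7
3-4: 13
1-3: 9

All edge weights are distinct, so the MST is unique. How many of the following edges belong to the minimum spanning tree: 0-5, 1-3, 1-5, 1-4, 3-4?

Kruskal's algorithm — process edges by increasing weight (ties by edge label):
0-2 (1): add — endpoints in different components.
0-4 (2): add — endpoints in different components.
0-1 (5): add — endpoints in different components.
1-2 (7): skip — 1 and 2 already connected.
1-3 (9): add — endpoints in different components.
0-3 (11): skip — 0 and 3 already connected.
3-4 (13): skip — 3 and 4 already connected.
2-5 (14): add — endpoints in different components.
MST edge set: {0-2, 0-4, 0-1, 1-3, 2-5}.
Of the listed edges, {1-3} are in the MST → 1.

1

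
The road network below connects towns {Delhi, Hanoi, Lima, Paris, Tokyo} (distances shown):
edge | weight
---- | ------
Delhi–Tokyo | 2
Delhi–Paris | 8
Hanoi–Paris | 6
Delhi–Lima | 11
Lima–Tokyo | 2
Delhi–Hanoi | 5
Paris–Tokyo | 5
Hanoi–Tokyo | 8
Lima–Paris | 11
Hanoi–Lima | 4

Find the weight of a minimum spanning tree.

Sort edges by weight, then run Kruskal:
Delhi–Tokyo (2): add. Components now {Hanoi} {Lima} {Paris} {Delhi,Tokyo}
Lima–Tokyo (2): add. Components now {Hanoi} {Delhi,Lima,Tokyo} {Paris}
Hanoi–Lima (4): add. Components now {Delhi,Hanoi,Lima,Tokyo} {Paris}
Delhi–Hanoi (5): skip — Hanoi and Delhi already connected.
Paris–Tokyo (5): add. Components now {Delhi,Hanoi,Lima,Paris,Tokyo}
MST edges: Delhi–Tokyo, Lima–Tokyo, Hanoi–Lima, Paris–Tokyo; total weight 2+2+4+5 = 13.

13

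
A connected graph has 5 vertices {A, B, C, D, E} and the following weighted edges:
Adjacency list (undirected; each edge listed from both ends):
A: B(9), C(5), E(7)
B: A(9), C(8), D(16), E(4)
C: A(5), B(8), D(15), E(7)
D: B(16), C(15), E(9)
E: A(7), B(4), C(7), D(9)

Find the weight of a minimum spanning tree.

Kruskal's algorithm — process edges by increasing weight (ties by edge label):
B—E (4): add. Components now {A} {B,E} {C} {D}
A—C (5): add. Components now {A,C} {B,E} {D}
A—E (7): add. Components now {A,B,C,E} {D}
C—E (7): skip — C and E already connected.
B—C (8): skip — B and C already connected.
A—B (9): skip — A and B already connected.
D—E (9): add. Components now {A,B,C,D,E}
MST edges: B—E, A—C, A—E, D—E; total weight 4+5+7+9 = 25.

25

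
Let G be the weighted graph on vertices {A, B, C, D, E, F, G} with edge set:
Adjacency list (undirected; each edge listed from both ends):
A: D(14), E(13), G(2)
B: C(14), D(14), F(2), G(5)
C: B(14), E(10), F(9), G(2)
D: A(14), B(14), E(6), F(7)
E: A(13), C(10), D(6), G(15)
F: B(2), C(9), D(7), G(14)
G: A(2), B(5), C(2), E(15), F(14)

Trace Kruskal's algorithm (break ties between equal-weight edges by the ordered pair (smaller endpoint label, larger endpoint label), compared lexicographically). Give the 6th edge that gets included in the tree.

Kruskal's algorithm — process edges by increasing weight (ties by edge label):
A G (2): add. Components now {A,G} {B} {C} {D} {E} {F}
B F (2): add. Components now {A,G} {B,F} {C} {D} {E}
C G (2): add. Components now {A,C,G} {B,F} {D} {E}
B G (5): add. Components now {A,B,C,F,G} {D} {E}
D E (6): add. Components now {A,B,C,F,G} {D,E}
D F (7): add. Components now {A,B,C,D,E,F,G}
The 6th edge added is D F.

D-F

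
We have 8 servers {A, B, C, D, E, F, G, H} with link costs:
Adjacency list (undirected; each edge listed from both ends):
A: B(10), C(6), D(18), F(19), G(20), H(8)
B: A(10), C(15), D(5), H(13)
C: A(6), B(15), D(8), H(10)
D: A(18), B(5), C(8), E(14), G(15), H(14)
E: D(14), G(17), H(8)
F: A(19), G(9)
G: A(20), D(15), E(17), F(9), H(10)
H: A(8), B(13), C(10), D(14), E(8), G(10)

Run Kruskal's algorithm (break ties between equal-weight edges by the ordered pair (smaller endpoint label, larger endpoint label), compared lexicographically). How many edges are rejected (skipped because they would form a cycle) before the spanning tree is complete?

Kruskal: consider edges lightest-first.
B-D (5): add — endpoints in different components.
A-C (6): add — endpoints in different components.
A-H (8): add — endpoints in different components.
C-D (8): add — endpoints in different components.
E-H (8): add — endpoints in different components.
F-G (9): add — endpoints in different components.
A-B (10): skip — A and B already connected.
C-H (10): skip — C and H already connected.
G-H (10): add — endpoints in different components.
Edges rejected before the tree was complete: 2.

2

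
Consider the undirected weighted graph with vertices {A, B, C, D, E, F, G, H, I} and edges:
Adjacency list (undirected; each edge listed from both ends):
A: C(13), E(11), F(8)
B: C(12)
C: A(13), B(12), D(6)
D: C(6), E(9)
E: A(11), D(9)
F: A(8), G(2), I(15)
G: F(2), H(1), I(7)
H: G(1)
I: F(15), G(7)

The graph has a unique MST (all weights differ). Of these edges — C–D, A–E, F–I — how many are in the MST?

2

Kruskal: consider edges lightest-first.
G–H (1): add — endpoints in different components.
F–G (2): add — endpoints in different components.
C–D (6): add — endpoints in different components.
G–I (7): add — endpoints in different components.
A–F (8): add — endpoints in different components.
D–E (9): add — endpoints in different components.
A–E (11): add — endpoints in different components.
B–C (12): add — endpoints in different components.
MST edge set: {G–H, F–G, C–D, G–I, A–F, D–E, A–E, B–C}.
Of the listed edges, {C–D, A–E} are in the MST → 2.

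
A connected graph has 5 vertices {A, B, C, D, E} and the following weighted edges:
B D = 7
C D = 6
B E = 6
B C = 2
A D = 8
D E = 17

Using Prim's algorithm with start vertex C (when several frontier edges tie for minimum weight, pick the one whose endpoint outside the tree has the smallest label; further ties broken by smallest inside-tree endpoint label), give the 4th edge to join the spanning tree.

Prim's algorithm from C:
Step 1: cheapest edge leaving the tree is B C (2); add B.
Step 2: cheapest edge leaving the tree is C D (6); add D.
Step 3: cheapest edge leaving the tree is B E (6); add E.
Step 4: cheapest edge leaving the tree is A D (8); add A.
The 4th edge added is A D.

A-D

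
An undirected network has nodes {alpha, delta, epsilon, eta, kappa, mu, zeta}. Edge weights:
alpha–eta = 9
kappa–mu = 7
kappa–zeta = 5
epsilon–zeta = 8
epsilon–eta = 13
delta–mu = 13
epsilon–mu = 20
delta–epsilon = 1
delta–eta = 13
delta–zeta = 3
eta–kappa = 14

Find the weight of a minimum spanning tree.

Prim's algorithm from alpha:
Step 1: frontier [alpha–eta 9] → take alpha–eta (9); add eta.
Step 2: frontier [delta–eta 13, epsilon–eta 13, eta–kappa 14] → take delta–eta (13); add delta.
Step 3: frontier [delta–epsilon 1, delta–zeta 3, delta–mu 13, epsilon–eta 13, eta–kappa 14] → take delta–epsilon (1); add epsilon.
Step 4: frontier [delta–zeta 3, delta–mu 13, epsilon–zeta 8, epsilon–mu 20, eta–kappa 14] → take delta–zeta (3); add zeta.
Step 5: frontier [delta–mu 13, epsilon–mu 20, eta–kappa 14, kappa–zeta 5] → take kappa–zeta (5); add kappa.
Step 6: frontier [delta–mu 13, epsilon–mu 20, kappa–mu 7] → take kappa–mu (7); add mu.
MST edges: alpha–eta, delta–eta, delta–epsilon, delta–zeta, kappa–zeta, kappa–mu; total weight 9+13+1+3+5+7 = 38.

38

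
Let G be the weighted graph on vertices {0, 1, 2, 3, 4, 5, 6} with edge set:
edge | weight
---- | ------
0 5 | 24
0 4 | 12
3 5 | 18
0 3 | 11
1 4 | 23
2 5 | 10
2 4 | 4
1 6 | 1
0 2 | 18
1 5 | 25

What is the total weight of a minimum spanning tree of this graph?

61

Grow the tree from 4 using Prim:
Step 1: cheapest edge leaving the tree is 2 4 (4); add 2.
Step 2: cheapest edge leaving the tree is 2 5 (10); add 5.
Step 3: cheapest edge leaving the tree is 0 4 (12); add 0.
Step 4: cheapest edge leaving the tree is 0 3 (11); add 3.
Step 5: cheapest edge leaving the tree is 1 4 (23); add 1.
Step 6: cheapest edge leaving the tree is 1 6 (1); add 6.
MST edges: 2 4, 2 5, 0 4, 0 3, 1 4, 1 6; total weight 4+10+12+11+23+1 = 61.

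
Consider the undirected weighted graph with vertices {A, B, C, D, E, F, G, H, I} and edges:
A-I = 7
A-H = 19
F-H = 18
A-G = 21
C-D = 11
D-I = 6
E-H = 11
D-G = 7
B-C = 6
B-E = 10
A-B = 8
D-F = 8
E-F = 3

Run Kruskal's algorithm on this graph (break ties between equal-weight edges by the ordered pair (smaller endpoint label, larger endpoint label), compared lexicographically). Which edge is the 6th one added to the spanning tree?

A-B

Kruskal's algorithm — process edges by increasing weight (ties by edge label):
E-F (3): add — endpoints in different components.
B-C (6): add — endpoints in different components.
D-I (6): add — endpoints in different components.
A-I (7): add — endpoints in different components.
D-G (7): add — endpoints in different components.
A-B (8): add — endpoints in different components.
D-F (8): add — endpoints in different components.
B-E (10): skip — B and E already connected.
C-D (11): skip — C and D already connected.
E-H (11): add — endpoints in different components.
The 6th edge added is A-B.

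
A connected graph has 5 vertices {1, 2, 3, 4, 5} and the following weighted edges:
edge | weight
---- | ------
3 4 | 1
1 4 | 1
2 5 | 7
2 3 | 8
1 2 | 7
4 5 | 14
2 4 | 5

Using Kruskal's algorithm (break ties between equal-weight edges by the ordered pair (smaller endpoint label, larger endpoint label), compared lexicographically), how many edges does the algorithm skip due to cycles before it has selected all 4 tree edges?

1

Sort edges by weight, then run Kruskal:
1 4 (1): add — endpoints in different components.
3 4 (1): add — endpoints in different components.
2 4 (5): add — endpoints in different components.
1 2 (7): skip — 1 and 2 already connected.
2 5 (7): add — endpoints in different components.
Edges rejected before the tree was complete: 1.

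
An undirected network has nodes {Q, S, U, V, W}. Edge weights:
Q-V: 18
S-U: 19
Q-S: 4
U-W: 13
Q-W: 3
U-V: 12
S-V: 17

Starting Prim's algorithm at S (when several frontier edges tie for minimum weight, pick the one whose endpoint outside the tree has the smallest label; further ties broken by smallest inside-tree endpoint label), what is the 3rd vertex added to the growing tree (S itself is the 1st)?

Prim, starting at S.
Step 1: cheapest edge leaving the tree is Q-S (4); add Q.
Step 2: cheapest edge leaving the tree is Q-W (3); add W.
Step 3: cheapest edge leaving the tree is U-W (13); add U.
Step 4: cheapest edge leaving the tree is U-V (12); add V.
Vertex order: S, Q, W, U, V. The 3rd vertex is W.

W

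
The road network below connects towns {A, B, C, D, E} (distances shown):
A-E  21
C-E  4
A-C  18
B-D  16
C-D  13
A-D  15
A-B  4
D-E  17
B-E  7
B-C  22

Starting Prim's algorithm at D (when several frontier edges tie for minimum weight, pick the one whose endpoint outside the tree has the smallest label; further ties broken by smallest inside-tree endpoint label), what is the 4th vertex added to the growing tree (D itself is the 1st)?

B

Prim, starting at D.
Step 1: cheapest edge leaving the tree is C-D (13); add C.
Step 2: cheapest edge leaving the tree is C-E (4); add E.
Step 3: cheapest edge leaving the tree is B-E (7); add B.
Step 4: cheapest edge leaving the tree is A-B (4); add A.
Vertex order: D, C, E, B, A. The 4th vertex is B.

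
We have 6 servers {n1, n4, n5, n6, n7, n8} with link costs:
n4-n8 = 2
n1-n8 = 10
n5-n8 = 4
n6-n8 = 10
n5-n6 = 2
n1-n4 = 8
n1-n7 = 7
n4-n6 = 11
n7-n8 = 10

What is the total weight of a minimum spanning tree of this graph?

Grow the tree from n1 using Prim:
Step 1: cheapest edge leaving the tree is n1-n7 (7); add n7.
Step 2: cheapest edge leaving the tree is n1-n4 (8); add n4.
Step 3: cheapest edge leaving the tree is n4-n8 (2); add n8.
Step 4: cheapest edge leaving the tree is n5-n8 (4); add n5.
Step 5: cheapest edge leaving the tree is n5-n6 (2); add n6.
MST edges: n1-n7, n1-n4, n4-n8, n5-n8, n5-n6; total weight 7+8+2+4+2 = 23.

23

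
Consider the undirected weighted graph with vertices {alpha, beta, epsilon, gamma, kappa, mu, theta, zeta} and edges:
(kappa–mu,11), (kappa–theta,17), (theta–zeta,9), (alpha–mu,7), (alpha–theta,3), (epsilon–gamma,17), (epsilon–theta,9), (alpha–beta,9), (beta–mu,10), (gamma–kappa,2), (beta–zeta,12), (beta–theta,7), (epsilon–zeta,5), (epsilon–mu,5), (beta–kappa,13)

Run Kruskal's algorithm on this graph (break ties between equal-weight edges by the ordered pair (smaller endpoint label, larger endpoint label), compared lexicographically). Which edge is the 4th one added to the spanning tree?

epsilon-zeta

Sort edges by weight, then run Kruskal:
gamma–kappa (2): add — endpoints in different components.
alpha–theta (3): add — endpoints in different components.
epsilon–mu (5): add — endpoints in different components.
epsilon–zeta (5): add — endpoints in different components.
alpha–mu (7): add — endpoints in different components.
beta–theta (7): add — endpoints in different components.
alpha–beta (9): skip — alpha and beta already connected.
epsilon–theta (9): skip — epsilon and theta already connected.
theta–zeta (9): skip — zeta and theta already connected.
beta–mu (10): skip — beta and mu already connected.
kappa–mu (11): add — endpoints in different components.
The 4th edge added is epsilon–zeta.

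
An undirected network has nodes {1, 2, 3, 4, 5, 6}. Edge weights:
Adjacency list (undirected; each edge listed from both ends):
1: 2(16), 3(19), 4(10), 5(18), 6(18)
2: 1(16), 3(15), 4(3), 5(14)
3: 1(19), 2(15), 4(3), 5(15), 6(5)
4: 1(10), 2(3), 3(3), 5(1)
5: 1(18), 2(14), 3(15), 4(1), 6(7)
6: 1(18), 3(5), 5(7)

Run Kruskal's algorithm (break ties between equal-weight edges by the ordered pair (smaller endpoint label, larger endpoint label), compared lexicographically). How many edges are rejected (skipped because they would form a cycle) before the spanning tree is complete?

Kruskal's algorithm — process edges by increasing weight (ties by edge label):
4—5 (1): add. Components now {1} {2} {3} {4,5} {6}
2—4 (3): add. Components now {1} {2,4,5} {3} {6}
3—4 (3): add. Components now {1} {2,3,4,5} {6}
3—6 (5): add. Components now {1} {2,3,4,5,6}
5—6 (7): skip — 5 and 6 already connected.
1—4 (10): add. Components now {1,2,3,4,5,6}
Edges rejected before the tree was complete: 1.

1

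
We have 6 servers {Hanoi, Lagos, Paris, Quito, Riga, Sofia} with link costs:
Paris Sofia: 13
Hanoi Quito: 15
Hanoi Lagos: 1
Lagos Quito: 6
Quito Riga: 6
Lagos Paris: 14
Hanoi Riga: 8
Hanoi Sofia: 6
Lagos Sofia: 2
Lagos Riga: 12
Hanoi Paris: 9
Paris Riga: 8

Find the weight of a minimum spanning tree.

23

Kruskal's algorithm — process edges by increasing weight (ties by edge label):
Hanoi Lagos (1): add — endpoints in different components.
Lagos Sofia (2): add — endpoints in different components.
Hanoi Sofia (6): skip — Hanoi and Sofia already connected.
Lagos Quito (6): add — endpoints in different components.
Quito Riga (6): add — endpoints in different components.
Hanoi Riga (8): skip — Hanoi and Riga already connected.
Paris Riga (8): add — endpoints in different components.
MST edges: Hanoi Lagos, Lagos Sofia, Lagos Quito, Quito Riga, Paris Riga; total weight 1+2+6+6+8 = 23.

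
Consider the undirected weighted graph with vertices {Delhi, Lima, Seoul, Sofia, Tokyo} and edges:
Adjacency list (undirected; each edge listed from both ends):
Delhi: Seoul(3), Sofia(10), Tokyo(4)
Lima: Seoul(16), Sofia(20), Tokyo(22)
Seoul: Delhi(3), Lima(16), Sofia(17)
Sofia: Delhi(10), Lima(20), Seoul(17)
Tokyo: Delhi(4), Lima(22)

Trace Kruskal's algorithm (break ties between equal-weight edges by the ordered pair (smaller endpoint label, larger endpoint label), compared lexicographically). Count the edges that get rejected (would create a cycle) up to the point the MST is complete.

Kruskal: consider edges lightest-first.
Delhi–Seoul (3): add. Components now {Delhi,Seoul} {Sofia} {Tokyo} {Lima}
Delhi–Tokyo (4): add. Components now {Delhi,Seoul,Tokyo} {Sofia} {Lima}
Delhi–Sofia (10): add. Components now {Delhi,Seoul,Sofia,Tokyo} {Lima}
Lima–Seoul (16): add. Components now {Delhi,Lima,Seoul,Sofia,Tokyo}
Edges rejected before the tree was complete: 0.

0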